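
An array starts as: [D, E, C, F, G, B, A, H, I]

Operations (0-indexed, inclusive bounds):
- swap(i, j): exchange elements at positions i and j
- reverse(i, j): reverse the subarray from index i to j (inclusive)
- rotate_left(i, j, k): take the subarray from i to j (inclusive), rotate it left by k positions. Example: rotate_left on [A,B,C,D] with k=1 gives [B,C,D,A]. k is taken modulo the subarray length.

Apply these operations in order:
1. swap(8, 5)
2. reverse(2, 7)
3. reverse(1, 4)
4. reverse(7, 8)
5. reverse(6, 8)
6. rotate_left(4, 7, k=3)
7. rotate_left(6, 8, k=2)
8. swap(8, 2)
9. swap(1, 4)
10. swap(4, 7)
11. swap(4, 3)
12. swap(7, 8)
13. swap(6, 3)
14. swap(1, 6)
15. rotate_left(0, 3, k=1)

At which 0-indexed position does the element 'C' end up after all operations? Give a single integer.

After 1 (swap(8, 5)): [D, E, C, F, G, I, A, H, B]
After 2 (reverse(2, 7)): [D, E, H, A, I, G, F, C, B]
After 3 (reverse(1, 4)): [D, I, A, H, E, G, F, C, B]
After 4 (reverse(7, 8)): [D, I, A, H, E, G, F, B, C]
After 5 (reverse(6, 8)): [D, I, A, H, E, G, C, B, F]
After 6 (rotate_left(4, 7, k=3)): [D, I, A, H, B, E, G, C, F]
After 7 (rotate_left(6, 8, k=2)): [D, I, A, H, B, E, F, G, C]
After 8 (swap(8, 2)): [D, I, C, H, B, E, F, G, A]
After 9 (swap(1, 4)): [D, B, C, H, I, E, F, G, A]
After 10 (swap(4, 7)): [D, B, C, H, G, E, F, I, A]
After 11 (swap(4, 3)): [D, B, C, G, H, E, F, I, A]
After 12 (swap(7, 8)): [D, B, C, G, H, E, F, A, I]
After 13 (swap(6, 3)): [D, B, C, F, H, E, G, A, I]
After 14 (swap(1, 6)): [D, G, C, F, H, E, B, A, I]
After 15 (rotate_left(0, 3, k=1)): [G, C, F, D, H, E, B, A, I]

Answer: 1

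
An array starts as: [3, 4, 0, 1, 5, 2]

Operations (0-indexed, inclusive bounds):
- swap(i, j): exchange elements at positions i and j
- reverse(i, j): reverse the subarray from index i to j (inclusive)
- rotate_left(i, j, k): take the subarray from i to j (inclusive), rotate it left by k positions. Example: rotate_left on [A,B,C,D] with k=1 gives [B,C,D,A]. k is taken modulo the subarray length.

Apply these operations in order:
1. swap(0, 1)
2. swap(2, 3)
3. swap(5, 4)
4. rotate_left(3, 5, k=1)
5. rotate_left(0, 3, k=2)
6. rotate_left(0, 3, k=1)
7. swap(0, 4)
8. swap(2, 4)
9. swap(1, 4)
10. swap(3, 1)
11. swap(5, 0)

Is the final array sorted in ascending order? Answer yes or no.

Answer: yes

Derivation:
After 1 (swap(0, 1)): [4, 3, 0, 1, 5, 2]
After 2 (swap(2, 3)): [4, 3, 1, 0, 5, 2]
After 3 (swap(5, 4)): [4, 3, 1, 0, 2, 5]
After 4 (rotate_left(3, 5, k=1)): [4, 3, 1, 2, 5, 0]
After 5 (rotate_left(0, 3, k=2)): [1, 2, 4, 3, 5, 0]
After 6 (rotate_left(0, 3, k=1)): [2, 4, 3, 1, 5, 0]
After 7 (swap(0, 4)): [5, 4, 3, 1, 2, 0]
After 8 (swap(2, 4)): [5, 4, 2, 1, 3, 0]
After 9 (swap(1, 4)): [5, 3, 2, 1, 4, 0]
After 10 (swap(3, 1)): [5, 1, 2, 3, 4, 0]
After 11 (swap(5, 0)): [0, 1, 2, 3, 4, 5]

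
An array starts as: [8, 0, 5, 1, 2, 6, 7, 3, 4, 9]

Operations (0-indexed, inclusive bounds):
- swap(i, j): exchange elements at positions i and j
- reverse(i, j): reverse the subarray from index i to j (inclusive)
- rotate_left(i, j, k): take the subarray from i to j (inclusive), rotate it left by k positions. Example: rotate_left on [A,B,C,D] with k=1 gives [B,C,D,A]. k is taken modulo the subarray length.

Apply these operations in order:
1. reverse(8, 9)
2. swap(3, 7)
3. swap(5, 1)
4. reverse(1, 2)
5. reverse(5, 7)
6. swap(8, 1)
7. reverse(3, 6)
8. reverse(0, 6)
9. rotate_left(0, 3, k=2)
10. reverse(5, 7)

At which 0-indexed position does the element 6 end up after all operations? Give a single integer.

After 1 (reverse(8, 9)): [8, 0, 5, 1, 2, 6, 7, 3, 9, 4]
After 2 (swap(3, 7)): [8, 0, 5, 3, 2, 6, 7, 1, 9, 4]
After 3 (swap(5, 1)): [8, 6, 5, 3, 2, 0, 7, 1, 9, 4]
After 4 (reverse(1, 2)): [8, 5, 6, 3, 2, 0, 7, 1, 9, 4]
After 5 (reverse(5, 7)): [8, 5, 6, 3, 2, 1, 7, 0, 9, 4]
After 6 (swap(8, 1)): [8, 9, 6, 3, 2, 1, 7, 0, 5, 4]
After 7 (reverse(3, 6)): [8, 9, 6, 7, 1, 2, 3, 0, 5, 4]
After 8 (reverse(0, 6)): [3, 2, 1, 7, 6, 9, 8, 0, 5, 4]
After 9 (rotate_left(0, 3, k=2)): [1, 7, 3, 2, 6, 9, 8, 0, 5, 4]
After 10 (reverse(5, 7)): [1, 7, 3, 2, 6, 0, 8, 9, 5, 4]

Answer: 4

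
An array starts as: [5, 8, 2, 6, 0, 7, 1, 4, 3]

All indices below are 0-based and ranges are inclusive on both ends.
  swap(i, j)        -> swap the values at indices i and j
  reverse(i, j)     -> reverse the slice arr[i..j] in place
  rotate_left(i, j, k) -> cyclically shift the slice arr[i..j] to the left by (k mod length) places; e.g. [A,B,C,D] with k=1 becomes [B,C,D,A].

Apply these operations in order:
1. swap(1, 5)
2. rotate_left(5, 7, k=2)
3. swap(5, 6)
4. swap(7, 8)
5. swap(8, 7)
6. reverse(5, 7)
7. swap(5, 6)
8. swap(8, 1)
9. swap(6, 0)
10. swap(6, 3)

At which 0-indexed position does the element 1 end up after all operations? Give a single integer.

Answer: 0

Derivation:
After 1 (swap(1, 5)): [5, 7, 2, 6, 0, 8, 1, 4, 3]
After 2 (rotate_left(5, 7, k=2)): [5, 7, 2, 6, 0, 4, 8, 1, 3]
After 3 (swap(5, 6)): [5, 7, 2, 6, 0, 8, 4, 1, 3]
After 4 (swap(7, 8)): [5, 7, 2, 6, 0, 8, 4, 3, 1]
After 5 (swap(8, 7)): [5, 7, 2, 6, 0, 8, 4, 1, 3]
After 6 (reverse(5, 7)): [5, 7, 2, 6, 0, 1, 4, 8, 3]
After 7 (swap(5, 6)): [5, 7, 2, 6, 0, 4, 1, 8, 3]
After 8 (swap(8, 1)): [5, 3, 2, 6, 0, 4, 1, 8, 7]
After 9 (swap(6, 0)): [1, 3, 2, 6, 0, 4, 5, 8, 7]
After 10 (swap(6, 3)): [1, 3, 2, 5, 0, 4, 6, 8, 7]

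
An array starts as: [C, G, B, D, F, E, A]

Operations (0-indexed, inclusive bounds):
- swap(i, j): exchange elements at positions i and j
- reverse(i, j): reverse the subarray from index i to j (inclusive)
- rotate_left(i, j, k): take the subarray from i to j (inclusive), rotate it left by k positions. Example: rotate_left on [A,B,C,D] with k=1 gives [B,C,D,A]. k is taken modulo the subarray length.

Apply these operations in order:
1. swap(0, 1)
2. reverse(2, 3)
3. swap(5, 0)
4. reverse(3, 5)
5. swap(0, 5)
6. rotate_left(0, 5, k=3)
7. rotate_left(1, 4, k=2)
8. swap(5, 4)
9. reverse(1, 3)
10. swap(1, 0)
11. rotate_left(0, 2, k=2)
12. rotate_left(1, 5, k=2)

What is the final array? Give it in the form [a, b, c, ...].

Answer: [C, B, D, E, F, G, A]

Derivation:
After 1 (swap(0, 1)): [G, C, B, D, F, E, A]
After 2 (reverse(2, 3)): [G, C, D, B, F, E, A]
After 3 (swap(5, 0)): [E, C, D, B, F, G, A]
After 4 (reverse(3, 5)): [E, C, D, G, F, B, A]
After 5 (swap(0, 5)): [B, C, D, G, F, E, A]
After 6 (rotate_left(0, 5, k=3)): [G, F, E, B, C, D, A]
After 7 (rotate_left(1, 4, k=2)): [G, B, C, F, E, D, A]
After 8 (swap(5, 4)): [G, B, C, F, D, E, A]
After 9 (reverse(1, 3)): [G, F, C, B, D, E, A]
After 10 (swap(1, 0)): [F, G, C, B, D, E, A]
After 11 (rotate_left(0, 2, k=2)): [C, F, G, B, D, E, A]
After 12 (rotate_left(1, 5, k=2)): [C, B, D, E, F, G, A]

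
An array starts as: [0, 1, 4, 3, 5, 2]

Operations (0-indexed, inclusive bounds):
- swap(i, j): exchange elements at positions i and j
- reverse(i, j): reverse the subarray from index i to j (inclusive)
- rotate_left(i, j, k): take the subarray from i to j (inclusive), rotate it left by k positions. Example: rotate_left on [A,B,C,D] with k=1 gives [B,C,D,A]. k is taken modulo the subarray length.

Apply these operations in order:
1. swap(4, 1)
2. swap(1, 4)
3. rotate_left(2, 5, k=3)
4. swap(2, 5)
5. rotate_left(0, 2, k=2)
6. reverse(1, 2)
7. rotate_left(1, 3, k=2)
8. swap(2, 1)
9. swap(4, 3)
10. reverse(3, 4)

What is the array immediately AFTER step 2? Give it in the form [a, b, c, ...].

Answer: [0, 1, 4, 3, 5, 2]

Derivation:
After 1 (swap(4, 1)): [0, 5, 4, 3, 1, 2]
After 2 (swap(1, 4)): [0, 1, 4, 3, 5, 2]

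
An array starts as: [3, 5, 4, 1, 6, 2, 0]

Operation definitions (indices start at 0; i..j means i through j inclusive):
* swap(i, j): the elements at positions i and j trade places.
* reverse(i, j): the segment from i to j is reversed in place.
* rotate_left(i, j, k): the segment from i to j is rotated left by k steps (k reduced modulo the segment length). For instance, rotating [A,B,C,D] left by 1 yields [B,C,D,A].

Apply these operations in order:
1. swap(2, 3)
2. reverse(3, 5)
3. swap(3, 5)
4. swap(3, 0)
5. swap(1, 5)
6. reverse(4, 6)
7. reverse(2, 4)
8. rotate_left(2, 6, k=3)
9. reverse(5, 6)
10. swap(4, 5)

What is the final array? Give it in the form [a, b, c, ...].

After 1 (swap(2, 3)): [3, 5, 1, 4, 6, 2, 0]
After 2 (reverse(3, 5)): [3, 5, 1, 2, 6, 4, 0]
After 3 (swap(3, 5)): [3, 5, 1, 4, 6, 2, 0]
After 4 (swap(3, 0)): [4, 5, 1, 3, 6, 2, 0]
After 5 (swap(1, 5)): [4, 2, 1, 3, 6, 5, 0]
After 6 (reverse(4, 6)): [4, 2, 1, 3, 0, 5, 6]
After 7 (reverse(2, 4)): [4, 2, 0, 3, 1, 5, 6]
After 8 (rotate_left(2, 6, k=3)): [4, 2, 5, 6, 0, 3, 1]
After 9 (reverse(5, 6)): [4, 2, 5, 6, 0, 1, 3]
After 10 (swap(4, 5)): [4, 2, 5, 6, 1, 0, 3]

Answer: [4, 2, 5, 6, 1, 0, 3]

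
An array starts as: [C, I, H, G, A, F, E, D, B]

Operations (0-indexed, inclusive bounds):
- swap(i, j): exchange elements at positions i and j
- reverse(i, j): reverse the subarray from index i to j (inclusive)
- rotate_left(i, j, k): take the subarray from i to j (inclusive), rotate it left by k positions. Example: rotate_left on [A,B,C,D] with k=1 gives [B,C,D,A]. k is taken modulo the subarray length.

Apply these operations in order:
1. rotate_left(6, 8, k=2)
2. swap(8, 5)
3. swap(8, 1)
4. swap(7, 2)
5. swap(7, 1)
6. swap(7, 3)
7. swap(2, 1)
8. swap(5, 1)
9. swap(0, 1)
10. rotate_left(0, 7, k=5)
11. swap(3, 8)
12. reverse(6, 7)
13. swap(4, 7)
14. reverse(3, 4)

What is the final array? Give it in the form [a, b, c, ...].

After 1 (rotate_left(6, 8, k=2)): [C, I, H, G, A, F, B, E, D]
After 2 (swap(8, 5)): [C, I, H, G, A, D, B, E, F]
After 3 (swap(8, 1)): [C, F, H, G, A, D, B, E, I]
After 4 (swap(7, 2)): [C, F, E, G, A, D, B, H, I]
After 5 (swap(7, 1)): [C, H, E, G, A, D, B, F, I]
After 6 (swap(7, 3)): [C, H, E, F, A, D, B, G, I]
After 7 (swap(2, 1)): [C, E, H, F, A, D, B, G, I]
After 8 (swap(5, 1)): [C, D, H, F, A, E, B, G, I]
After 9 (swap(0, 1)): [D, C, H, F, A, E, B, G, I]
After 10 (rotate_left(0, 7, k=5)): [E, B, G, D, C, H, F, A, I]
After 11 (swap(3, 8)): [E, B, G, I, C, H, F, A, D]
After 12 (reverse(6, 7)): [E, B, G, I, C, H, A, F, D]
After 13 (swap(4, 7)): [E, B, G, I, F, H, A, C, D]
After 14 (reverse(3, 4)): [E, B, G, F, I, H, A, C, D]

Answer: [E, B, G, F, I, H, A, C, D]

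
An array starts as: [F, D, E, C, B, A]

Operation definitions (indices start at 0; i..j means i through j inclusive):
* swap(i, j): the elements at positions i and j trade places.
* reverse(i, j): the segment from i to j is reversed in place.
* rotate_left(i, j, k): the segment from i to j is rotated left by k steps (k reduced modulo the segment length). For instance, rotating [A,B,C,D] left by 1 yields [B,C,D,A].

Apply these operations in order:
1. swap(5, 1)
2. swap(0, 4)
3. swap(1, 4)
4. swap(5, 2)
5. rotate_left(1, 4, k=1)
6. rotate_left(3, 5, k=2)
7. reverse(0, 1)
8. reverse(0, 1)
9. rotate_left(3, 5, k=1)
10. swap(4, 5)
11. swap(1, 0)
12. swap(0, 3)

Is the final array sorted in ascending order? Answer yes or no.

After 1 (swap(5, 1)): [F, A, E, C, B, D]
After 2 (swap(0, 4)): [B, A, E, C, F, D]
After 3 (swap(1, 4)): [B, F, E, C, A, D]
After 4 (swap(5, 2)): [B, F, D, C, A, E]
After 5 (rotate_left(1, 4, k=1)): [B, D, C, A, F, E]
After 6 (rotate_left(3, 5, k=2)): [B, D, C, E, A, F]
After 7 (reverse(0, 1)): [D, B, C, E, A, F]
After 8 (reverse(0, 1)): [B, D, C, E, A, F]
After 9 (rotate_left(3, 5, k=1)): [B, D, C, A, F, E]
After 10 (swap(4, 5)): [B, D, C, A, E, F]
After 11 (swap(1, 0)): [D, B, C, A, E, F]
After 12 (swap(0, 3)): [A, B, C, D, E, F]

Answer: yes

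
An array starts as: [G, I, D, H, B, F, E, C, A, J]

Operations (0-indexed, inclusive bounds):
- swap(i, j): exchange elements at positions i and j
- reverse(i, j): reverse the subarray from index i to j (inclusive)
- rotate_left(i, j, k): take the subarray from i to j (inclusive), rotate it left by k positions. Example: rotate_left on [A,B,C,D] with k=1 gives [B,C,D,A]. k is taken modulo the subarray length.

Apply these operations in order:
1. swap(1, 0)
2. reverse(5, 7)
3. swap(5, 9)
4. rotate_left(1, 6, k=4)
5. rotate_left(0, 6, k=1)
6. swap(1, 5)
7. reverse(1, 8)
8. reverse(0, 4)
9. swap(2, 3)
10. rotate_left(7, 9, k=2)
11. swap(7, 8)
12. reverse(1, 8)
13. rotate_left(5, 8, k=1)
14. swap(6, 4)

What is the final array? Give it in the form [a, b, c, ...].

After 1 (swap(1, 0)): [I, G, D, H, B, F, E, C, A, J]
After 2 (reverse(5, 7)): [I, G, D, H, B, C, E, F, A, J]
After 3 (swap(5, 9)): [I, G, D, H, B, J, E, F, A, C]
After 4 (rotate_left(1, 6, k=4)): [I, J, E, G, D, H, B, F, A, C]
After 5 (rotate_left(0, 6, k=1)): [J, E, G, D, H, B, I, F, A, C]
After 6 (swap(1, 5)): [J, B, G, D, H, E, I, F, A, C]
After 7 (reverse(1, 8)): [J, A, F, I, E, H, D, G, B, C]
After 8 (reverse(0, 4)): [E, I, F, A, J, H, D, G, B, C]
After 9 (swap(2, 3)): [E, I, A, F, J, H, D, G, B, C]
After 10 (rotate_left(7, 9, k=2)): [E, I, A, F, J, H, D, C, G, B]
After 11 (swap(7, 8)): [E, I, A, F, J, H, D, G, C, B]
After 12 (reverse(1, 8)): [E, C, G, D, H, J, F, A, I, B]
After 13 (rotate_left(5, 8, k=1)): [E, C, G, D, H, F, A, I, J, B]
After 14 (swap(6, 4)): [E, C, G, D, A, F, H, I, J, B]

Answer: [E, C, G, D, A, F, H, I, J, B]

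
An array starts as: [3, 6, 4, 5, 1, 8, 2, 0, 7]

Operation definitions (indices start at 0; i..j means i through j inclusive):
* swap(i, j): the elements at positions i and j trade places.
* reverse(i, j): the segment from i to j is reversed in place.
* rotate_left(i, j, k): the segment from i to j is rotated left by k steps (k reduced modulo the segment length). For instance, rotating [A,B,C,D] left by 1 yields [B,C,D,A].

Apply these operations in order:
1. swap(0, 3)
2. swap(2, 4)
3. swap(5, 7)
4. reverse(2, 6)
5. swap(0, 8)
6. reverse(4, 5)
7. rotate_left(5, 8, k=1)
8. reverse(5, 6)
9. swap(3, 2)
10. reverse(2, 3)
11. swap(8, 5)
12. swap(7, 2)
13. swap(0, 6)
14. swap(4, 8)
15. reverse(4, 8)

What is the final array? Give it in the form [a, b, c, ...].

After 1 (swap(0, 3)): [5, 6, 4, 3, 1, 8, 2, 0, 7]
After 2 (swap(2, 4)): [5, 6, 1, 3, 4, 8, 2, 0, 7]
After 3 (swap(5, 7)): [5, 6, 1, 3, 4, 0, 2, 8, 7]
After 4 (reverse(2, 6)): [5, 6, 2, 0, 4, 3, 1, 8, 7]
After 5 (swap(0, 8)): [7, 6, 2, 0, 4, 3, 1, 8, 5]
After 6 (reverse(4, 5)): [7, 6, 2, 0, 3, 4, 1, 8, 5]
After 7 (rotate_left(5, 8, k=1)): [7, 6, 2, 0, 3, 1, 8, 5, 4]
After 8 (reverse(5, 6)): [7, 6, 2, 0, 3, 8, 1, 5, 4]
After 9 (swap(3, 2)): [7, 6, 0, 2, 3, 8, 1, 5, 4]
After 10 (reverse(2, 3)): [7, 6, 2, 0, 3, 8, 1, 5, 4]
After 11 (swap(8, 5)): [7, 6, 2, 0, 3, 4, 1, 5, 8]
After 12 (swap(7, 2)): [7, 6, 5, 0, 3, 4, 1, 2, 8]
After 13 (swap(0, 6)): [1, 6, 5, 0, 3, 4, 7, 2, 8]
After 14 (swap(4, 8)): [1, 6, 5, 0, 8, 4, 7, 2, 3]
After 15 (reverse(4, 8)): [1, 6, 5, 0, 3, 2, 7, 4, 8]

Answer: [1, 6, 5, 0, 3, 2, 7, 4, 8]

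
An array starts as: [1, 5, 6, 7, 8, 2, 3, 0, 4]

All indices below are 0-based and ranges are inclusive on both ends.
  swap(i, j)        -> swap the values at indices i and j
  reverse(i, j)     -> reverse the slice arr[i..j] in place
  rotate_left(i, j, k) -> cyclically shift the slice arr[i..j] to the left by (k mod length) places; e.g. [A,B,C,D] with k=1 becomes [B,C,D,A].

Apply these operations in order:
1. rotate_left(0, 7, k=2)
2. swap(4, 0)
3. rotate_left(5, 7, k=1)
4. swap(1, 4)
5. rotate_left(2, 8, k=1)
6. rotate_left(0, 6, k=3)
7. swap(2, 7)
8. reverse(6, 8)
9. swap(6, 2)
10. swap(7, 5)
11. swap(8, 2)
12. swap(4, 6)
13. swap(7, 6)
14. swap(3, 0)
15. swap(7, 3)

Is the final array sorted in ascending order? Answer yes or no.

After 1 (rotate_left(0, 7, k=2)): [6, 7, 8, 2, 3, 0, 1, 5, 4]
After 2 (swap(4, 0)): [3, 7, 8, 2, 6, 0, 1, 5, 4]
After 3 (rotate_left(5, 7, k=1)): [3, 7, 8, 2, 6, 1, 5, 0, 4]
After 4 (swap(1, 4)): [3, 6, 8, 2, 7, 1, 5, 0, 4]
After 5 (rotate_left(2, 8, k=1)): [3, 6, 2, 7, 1, 5, 0, 4, 8]
After 6 (rotate_left(0, 6, k=3)): [7, 1, 5, 0, 3, 6, 2, 4, 8]
After 7 (swap(2, 7)): [7, 1, 4, 0, 3, 6, 2, 5, 8]
After 8 (reverse(6, 8)): [7, 1, 4, 0, 3, 6, 8, 5, 2]
After 9 (swap(6, 2)): [7, 1, 8, 0, 3, 6, 4, 5, 2]
After 10 (swap(7, 5)): [7, 1, 8, 0, 3, 5, 4, 6, 2]
After 11 (swap(8, 2)): [7, 1, 2, 0, 3, 5, 4, 6, 8]
After 12 (swap(4, 6)): [7, 1, 2, 0, 4, 5, 3, 6, 8]
After 13 (swap(7, 6)): [7, 1, 2, 0, 4, 5, 6, 3, 8]
After 14 (swap(3, 0)): [0, 1, 2, 7, 4, 5, 6, 3, 8]
After 15 (swap(7, 3)): [0, 1, 2, 3, 4, 5, 6, 7, 8]

Answer: yes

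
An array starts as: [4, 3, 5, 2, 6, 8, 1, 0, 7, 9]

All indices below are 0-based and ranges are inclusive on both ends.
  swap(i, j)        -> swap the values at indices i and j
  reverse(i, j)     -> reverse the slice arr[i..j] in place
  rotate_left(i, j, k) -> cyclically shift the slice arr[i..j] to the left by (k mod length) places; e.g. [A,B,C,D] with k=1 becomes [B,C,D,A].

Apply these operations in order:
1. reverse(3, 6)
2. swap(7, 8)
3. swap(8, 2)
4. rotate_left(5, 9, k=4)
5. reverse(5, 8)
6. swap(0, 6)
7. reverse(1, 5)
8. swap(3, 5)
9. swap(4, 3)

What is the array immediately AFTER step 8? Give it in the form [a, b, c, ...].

After 1 (reverse(3, 6)): [4, 3, 5, 1, 8, 6, 2, 0, 7, 9]
After 2 (swap(7, 8)): [4, 3, 5, 1, 8, 6, 2, 7, 0, 9]
After 3 (swap(8, 2)): [4, 3, 0, 1, 8, 6, 2, 7, 5, 9]
After 4 (rotate_left(5, 9, k=4)): [4, 3, 0, 1, 8, 9, 6, 2, 7, 5]
After 5 (reverse(5, 8)): [4, 3, 0, 1, 8, 7, 2, 6, 9, 5]
After 6 (swap(0, 6)): [2, 3, 0, 1, 8, 7, 4, 6, 9, 5]
After 7 (reverse(1, 5)): [2, 7, 8, 1, 0, 3, 4, 6, 9, 5]
After 8 (swap(3, 5)): [2, 7, 8, 3, 0, 1, 4, 6, 9, 5]

Answer: [2, 7, 8, 3, 0, 1, 4, 6, 9, 5]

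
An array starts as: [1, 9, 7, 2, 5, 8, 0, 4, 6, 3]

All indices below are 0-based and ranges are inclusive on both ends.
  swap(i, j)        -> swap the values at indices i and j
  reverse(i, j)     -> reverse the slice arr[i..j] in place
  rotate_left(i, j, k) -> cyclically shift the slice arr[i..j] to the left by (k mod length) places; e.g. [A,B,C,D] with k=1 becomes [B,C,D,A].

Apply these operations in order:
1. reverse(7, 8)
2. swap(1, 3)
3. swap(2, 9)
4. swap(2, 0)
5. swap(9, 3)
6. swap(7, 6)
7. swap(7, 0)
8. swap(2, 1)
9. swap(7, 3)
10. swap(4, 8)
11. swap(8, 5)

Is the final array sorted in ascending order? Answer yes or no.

Answer: yes

Derivation:
After 1 (reverse(7, 8)): [1, 9, 7, 2, 5, 8, 0, 6, 4, 3]
After 2 (swap(1, 3)): [1, 2, 7, 9, 5, 8, 0, 6, 4, 3]
After 3 (swap(2, 9)): [1, 2, 3, 9, 5, 8, 0, 6, 4, 7]
After 4 (swap(2, 0)): [3, 2, 1, 9, 5, 8, 0, 6, 4, 7]
After 5 (swap(9, 3)): [3, 2, 1, 7, 5, 8, 0, 6, 4, 9]
After 6 (swap(7, 6)): [3, 2, 1, 7, 5, 8, 6, 0, 4, 9]
After 7 (swap(7, 0)): [0, 2, 1, 7, 5, 8, 6, 3, 4, 9]
After 8 (swap(2, 1)): [0, 1, 2, 7, 5, 8, 6, 3, 4, 9]
After 9 (swap(7, 3)): [0, 1, 2, 3, 5, 8, 6, 7, 4, 9]
After 10 (swap(4, 8)): [0, 1, 2, 3, 4, 8, 6, 7, 5, 9]
After 11 (swap(8, 5)): [0, 1, 2, 3, 4, 5, 6, 7, 8, 9]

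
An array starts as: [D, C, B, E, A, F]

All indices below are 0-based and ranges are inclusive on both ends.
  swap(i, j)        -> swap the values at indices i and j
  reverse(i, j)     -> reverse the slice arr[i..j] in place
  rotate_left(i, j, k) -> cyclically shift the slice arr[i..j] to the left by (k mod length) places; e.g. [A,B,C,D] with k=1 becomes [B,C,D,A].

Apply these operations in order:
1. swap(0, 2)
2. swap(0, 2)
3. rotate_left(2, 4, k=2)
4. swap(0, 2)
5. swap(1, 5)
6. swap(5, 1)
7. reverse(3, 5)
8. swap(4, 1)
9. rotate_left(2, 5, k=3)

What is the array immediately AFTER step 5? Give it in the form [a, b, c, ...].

Answer: [A, F, D, B, E, C]

Derivation:
After 1 (swap(0, 2)): [B, C, D, E, A, F]
After 2 (swap(0, 2)): [D, C, B, E, A, F]
After 3 (rotate_left(2, 4, k=2)): [D, C, A, B, E, F]
After 4 (swap(0, 2)): [A, C, D, B, E, F]
After 5 (swap(1, 5)): [A, F, D, B, E, C]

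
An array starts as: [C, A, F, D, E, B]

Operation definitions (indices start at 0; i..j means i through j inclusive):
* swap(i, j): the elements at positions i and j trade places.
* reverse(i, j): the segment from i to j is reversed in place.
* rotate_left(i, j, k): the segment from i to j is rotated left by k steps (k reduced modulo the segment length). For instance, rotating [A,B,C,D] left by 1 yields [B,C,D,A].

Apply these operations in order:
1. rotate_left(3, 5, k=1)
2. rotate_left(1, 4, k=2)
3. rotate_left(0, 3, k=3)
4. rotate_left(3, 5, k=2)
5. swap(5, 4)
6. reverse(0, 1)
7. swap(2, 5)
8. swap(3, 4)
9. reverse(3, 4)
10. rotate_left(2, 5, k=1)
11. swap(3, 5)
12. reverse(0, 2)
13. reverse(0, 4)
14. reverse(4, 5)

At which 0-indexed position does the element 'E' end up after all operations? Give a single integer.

After 1 (rotate_left(3, 5, k=1)): [C, A, F, E, B, D]
After 2 (rotate_left(1, 4, k=2)): [C, E, B, A, F, D]
After 3 (rotate_left(0, 3, k=3)): [A, C, E, B, F, D]
After 4 (rotate_left(3, 5, k=2)): [A, C, E, D, B, F]
After 5 (swap(5, 4)): [A, C, E, D, F, B]
After 6 (reverse(0, 1)): [C, A, E, D, F, B]
After 7 (swap(2, 5)): [C, A, B, D, F, E]
After 8 (swap(3, 4)): [C, A, B, F, D, E]
After 9 (reverse(3, 4)): [C, A, B, D, F, E]
After 10 (rotate_left(2, 5, k=1)): [C, A, D, F, E, B]
After 11 (swap(3, 5)): [C, A, D, B, E, F]
After 12 (reverse(0, 2)): [D, A, C, B, E, F]
After 13 (reverse(0, 4)): [E, B, C, A, D, F]
After 14 (reverse(4, 5)): [E, B, C, A, F, D]

Answer: 0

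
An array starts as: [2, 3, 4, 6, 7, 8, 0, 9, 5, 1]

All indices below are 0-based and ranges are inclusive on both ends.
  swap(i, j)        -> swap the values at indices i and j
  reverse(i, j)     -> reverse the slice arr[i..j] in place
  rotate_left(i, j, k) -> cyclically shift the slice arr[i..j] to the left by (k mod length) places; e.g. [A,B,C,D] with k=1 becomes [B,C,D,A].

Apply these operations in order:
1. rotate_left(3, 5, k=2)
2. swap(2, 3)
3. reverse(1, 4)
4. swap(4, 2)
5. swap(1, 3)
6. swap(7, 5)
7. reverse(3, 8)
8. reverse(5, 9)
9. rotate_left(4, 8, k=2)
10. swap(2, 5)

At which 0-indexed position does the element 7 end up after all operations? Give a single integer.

After 1 (rotate_left(3, 5, k=2)): [2, 3, 4, 8, 6, 7, 0, 9, 5, 1]
After 2 (swap(2, 3)): [2, 3, 8, 4, 6, 7, 0, 9, 5, 1]
After 3 (reverse(1, 4)): [2, 6, 4, 8, 3, 7, 0, 9, 5, 1]
After 4 (swap(4, 2)): [2, 6, 3, 8, 4, 7, 0, 9, 5, 1]
After 5 (swap(1, 3)): [2, 8, 3, 6, 4, 7, 0, 9, 5, 1]
After 6 (swap(7, 5)): [2, 8, 3, 6, 4, 9, 0, 7, 5, 1]
After 7 (reverse(3, 8)): [2, 8, 3, 5, 7, 0, 9, 4, 6, 1]
After 8 (reverse(5, 9)): [2, 8, 3, 5, 7, 1, 6, 4, 9, 0]
After 9 (rotate_left(4, 8, k=2)): [2, 8, 3, 5, 6, 4, 9, 7, 1, 0]
After 10 (swap(2, 5)): [2, 8, 4, 5, 6, 3, 9, 7, 1, 0]

Answer: 7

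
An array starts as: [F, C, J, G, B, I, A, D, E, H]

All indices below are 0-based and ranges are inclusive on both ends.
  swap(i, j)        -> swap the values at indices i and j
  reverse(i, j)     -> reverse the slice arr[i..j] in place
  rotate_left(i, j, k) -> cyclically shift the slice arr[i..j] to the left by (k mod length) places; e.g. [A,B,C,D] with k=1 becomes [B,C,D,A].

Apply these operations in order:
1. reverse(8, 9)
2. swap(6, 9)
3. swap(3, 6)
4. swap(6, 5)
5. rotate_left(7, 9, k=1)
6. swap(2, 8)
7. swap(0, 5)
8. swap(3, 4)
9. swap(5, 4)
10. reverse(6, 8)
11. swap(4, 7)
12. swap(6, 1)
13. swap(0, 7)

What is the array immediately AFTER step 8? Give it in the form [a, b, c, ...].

After 1 (reverse(8, 9)): [F, C, J, G, B, I, A, D, H, E]
After 2 (swap(6, 9)): [F, C, J, G, B, I, E, D, H, A]
After 3 (swap(3, 6)): [F, C, J, E, B, I, G, D, H, A]
After 4 (swap(6, 5)): [F, C, J, E, B, G, I, D, H, A]
After 5 (rotate_left(7, 9, k=1)): [F, C, J, E, B, G, I, H, A, D]
After 6 (swap(2, 8)): [F, C, A, E, B, G, I, H, J, D]
After 7 (swap(0, 5)): [G, C, A, E, B, F, I, H, J, D]
After 8 (swap(3, 4)): [G, C, A, B, E, F, I, H, J, D]

Answer: [G, C, A, B, E, F, I, H, J, D]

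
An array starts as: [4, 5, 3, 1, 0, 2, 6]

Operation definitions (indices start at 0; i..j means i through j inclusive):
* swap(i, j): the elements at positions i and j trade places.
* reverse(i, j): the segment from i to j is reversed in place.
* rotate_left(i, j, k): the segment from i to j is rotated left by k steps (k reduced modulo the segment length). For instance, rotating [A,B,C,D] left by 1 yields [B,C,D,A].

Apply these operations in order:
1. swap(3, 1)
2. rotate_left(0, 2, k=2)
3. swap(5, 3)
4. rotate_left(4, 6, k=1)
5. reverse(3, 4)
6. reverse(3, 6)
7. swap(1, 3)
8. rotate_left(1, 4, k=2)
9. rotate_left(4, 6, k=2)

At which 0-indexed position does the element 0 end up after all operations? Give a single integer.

Answer: 3

Derivation:
After 1 (swap(3, 1)): [4, 1, 3, 5, 0, 2, 6]
After 2 (rotate_left(0, 2, k=2)): [3, 4, 1, 5, 0, 2, 6]
After 3 (swap(5, 3)): [3, 4, 1, 2, 0, 5, 6]
After 4 (rotate_left(4, 6, k=1)): [3, 4, 1, 2, 5, 6, 0]
After 5 (reverse(3, 4)): [3, 4, 1, 5, 2, 6, 0]
After 6 (reverse(3, 6)): [3, 4, 1, 0, 6, 2, 5]
After 7 (swap(1, 3)): [3, 0, 1, 4, 6, 2, 5]
After 8 (rotate_left(1, 4, k=2)): [3, 4, 6, 0, 1, 2, 5]
After 9 (rotate_left(4, 6, k=2)): [3, 4, 6, 0, 5, 1, 2]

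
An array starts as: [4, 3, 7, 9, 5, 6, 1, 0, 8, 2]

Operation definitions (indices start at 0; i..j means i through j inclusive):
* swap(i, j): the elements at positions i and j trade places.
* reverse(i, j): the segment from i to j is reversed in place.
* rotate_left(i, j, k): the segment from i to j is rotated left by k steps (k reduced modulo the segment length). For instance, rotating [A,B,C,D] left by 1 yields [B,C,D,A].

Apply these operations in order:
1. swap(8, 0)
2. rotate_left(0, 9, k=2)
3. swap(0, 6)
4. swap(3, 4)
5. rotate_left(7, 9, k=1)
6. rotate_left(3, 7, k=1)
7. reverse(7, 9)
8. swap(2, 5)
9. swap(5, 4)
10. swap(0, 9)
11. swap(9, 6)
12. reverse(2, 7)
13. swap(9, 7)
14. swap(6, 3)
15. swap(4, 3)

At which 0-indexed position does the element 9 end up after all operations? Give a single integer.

After 1 (swap(8, 0)): [8, 3, 7, 9, 5, 6, 1, 0, 4, 2]
After 2 (rotate_left(0, 9, k=2)): [7, 9, 5, 6, 1, 0, 4, 2, 8, 3]
After 3 (swap(0, 6)): [4, 9, 5, 6, 1, 0, 7, 2, 8, 3]
After 4 (swap(3, 4)): [4, 9, 5, 1, 6, 0, 7, 2, 8, 3]
After 5 (rotate_left(7, 9, k=1)): [4, 9, 5, 1, 6, 0, 7, 8, 3, 2]
After 6 (rotate_left(3, 7, k=1)): [4, 9, 5, 6, 0, 7, 8, 1, 3, 2]
After 7 (reverse(7, 9)): [4, 9, 5, 6, 0, 7, 8, 2, 3, 1]
After 8 (swap(2, 5)): [4, 9, 7, 6, 0, 5, 8, 2, 3, 1]
After 9 (swap(5, 4)): [4, 9, 7, 6, 5, 0, 8, 2, 3, 1]
After 10 (swap(0, 9)): [1, 9, 7, 6, 5, 0, 8, 2, 3, 4]
After 11 (swap(9, 6)): [1, 9, 7, 6, 5, 0, 4, 2, 3, 8]
After 12 (reverse(2, 7)): [1, 9, 2, 4, 0, 5, 6, 7, 3, 8]
After 13 (swap(9, 7)): [1, 9, 2, 4, 0, 5, 6, 8, 3, 7]
After 14 (swap(6, 3)): [1, 9, 2, 6, 0, 5, 4, 8, 3, 7]
After 15 (swap(4, 3)): [1, 9, 2, 0, 6, 5, 4, 8, 3, 7]

Answer: 1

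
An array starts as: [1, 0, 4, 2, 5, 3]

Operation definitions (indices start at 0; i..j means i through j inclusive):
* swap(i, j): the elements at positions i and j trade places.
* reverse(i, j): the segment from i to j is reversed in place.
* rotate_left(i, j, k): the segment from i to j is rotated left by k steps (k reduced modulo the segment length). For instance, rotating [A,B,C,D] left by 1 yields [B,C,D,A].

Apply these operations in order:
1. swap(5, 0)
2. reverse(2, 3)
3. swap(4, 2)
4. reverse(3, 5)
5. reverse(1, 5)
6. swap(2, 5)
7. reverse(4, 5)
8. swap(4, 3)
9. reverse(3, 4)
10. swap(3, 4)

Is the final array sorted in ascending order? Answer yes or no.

After 1 (swap(5, 0)): [3, 0, 4, 2, 5, 1]
After 2 (reverse(2, 3)): [3, 0, 2, 4, 5, 1]
After 3 (swap(4, 2)): [3, 0, 5, 4, 2, 1]
After 4 (reverse(3, 5)): [3, 0, 5, 1, 2, 4]
After 5 (reverse(1, 5)): [3, 4, 2, 1, 5, 0]
After 6 (swap(2, 5)): [3, 4, 0, 1, 5, 2]
After 7 (reverse(4, 5)): [3, 4, 0, 1, 2, 5]
After 8 (swap(4, 3)): [3, 4, 0, 2, 1, 5]
After 9 (reverse(3, 4)): [3, 4, 0, 1, 2, 5]
After 10 (swap(3, 4)): [3, 4, 0, 2, 1, 5]

Answer: no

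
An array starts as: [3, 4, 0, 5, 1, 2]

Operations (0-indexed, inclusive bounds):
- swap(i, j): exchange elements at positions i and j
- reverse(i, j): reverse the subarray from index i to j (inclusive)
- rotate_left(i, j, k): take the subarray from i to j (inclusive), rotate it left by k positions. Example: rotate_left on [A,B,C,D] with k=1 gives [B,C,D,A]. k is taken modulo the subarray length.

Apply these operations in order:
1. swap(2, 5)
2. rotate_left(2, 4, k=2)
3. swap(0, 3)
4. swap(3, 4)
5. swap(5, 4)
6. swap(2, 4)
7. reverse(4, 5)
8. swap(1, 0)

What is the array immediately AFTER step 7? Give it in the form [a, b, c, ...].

Answer: [2, 4, 0, 5, 3, 1]

Derivation:
After 1 (swap(2, 5)): [3, 4, 2, 5, 1, 0]
After 2 (rotate_left(2, 4, k=2)): [3, 4, 1, 2, 5, 0]
After 3 (swap(0, 3)): [2, 4, 1, 3, 5, 0]
After 4 (swap(3, 4)): [2, 4, 1, 5, 3, 0]
After 5 (swap(5, 4)): [2, 4, 1, 5, 0, 3]
After 6 (swap(2, 4)): [2, 4, 0, 5, 1, 3]
After 7 (reverse(4, 5)): [2, 4, 0, 5, 3, 1]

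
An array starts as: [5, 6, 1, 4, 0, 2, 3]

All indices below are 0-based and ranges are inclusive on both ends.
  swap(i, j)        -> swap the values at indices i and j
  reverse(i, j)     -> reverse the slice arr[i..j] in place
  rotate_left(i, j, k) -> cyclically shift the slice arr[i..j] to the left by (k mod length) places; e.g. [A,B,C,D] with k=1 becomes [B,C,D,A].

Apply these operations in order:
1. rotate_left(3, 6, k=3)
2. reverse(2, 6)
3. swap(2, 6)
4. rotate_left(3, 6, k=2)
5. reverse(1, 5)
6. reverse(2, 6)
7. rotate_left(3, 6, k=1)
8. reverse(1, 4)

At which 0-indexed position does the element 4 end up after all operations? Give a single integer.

After 1 (rotate_left(3, 6, k=3)): [5, 6, 1, 3, 4, 0, 2]
After 2 (reverse(2, 6)): [5, 6, 2, 0, 4, 3, 1]
After 3 (swap(2, 6)): [5, 6, 1, 0, 4, 3, 2]
After 4 (rotate_left(3, 6, k=2)): [5, 6, 1, 3, 2, 0, 4]
After 5 (reverse(1, 5)): [5, 0, 2, 3, 1, 6, 4]
After 6 (reverse(2, 6)): [5, 0, 4, 6, 1, 3, 2]
After 7 (rotate_left(3, 6, k=1)): [5, 0, 4, 1, 3, 2, 6]
After 8 (reverse(1, 4)): [5, 3, 1, 4, 0, 2, 6]

Answer: 3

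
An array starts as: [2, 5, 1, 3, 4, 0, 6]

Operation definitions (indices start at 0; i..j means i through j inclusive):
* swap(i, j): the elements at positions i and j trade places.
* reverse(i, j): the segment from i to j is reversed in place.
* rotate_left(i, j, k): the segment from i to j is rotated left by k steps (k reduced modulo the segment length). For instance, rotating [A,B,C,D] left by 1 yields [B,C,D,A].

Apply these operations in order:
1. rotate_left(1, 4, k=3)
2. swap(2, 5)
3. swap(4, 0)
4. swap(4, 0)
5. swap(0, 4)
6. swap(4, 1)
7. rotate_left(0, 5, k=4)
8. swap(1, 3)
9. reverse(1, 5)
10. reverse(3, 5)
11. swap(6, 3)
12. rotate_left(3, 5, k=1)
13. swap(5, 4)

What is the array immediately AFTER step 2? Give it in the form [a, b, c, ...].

Answer: [2, 4, 0, 1, 3, 5, 6]

Derivation:
After 1 (rotate_left(1, 4, k=3)): [2, 4, 5, 1, 3, 0, 6]
After 2 (swap(2, 5)): [2, 4, 0, 1, 3, 5, 6]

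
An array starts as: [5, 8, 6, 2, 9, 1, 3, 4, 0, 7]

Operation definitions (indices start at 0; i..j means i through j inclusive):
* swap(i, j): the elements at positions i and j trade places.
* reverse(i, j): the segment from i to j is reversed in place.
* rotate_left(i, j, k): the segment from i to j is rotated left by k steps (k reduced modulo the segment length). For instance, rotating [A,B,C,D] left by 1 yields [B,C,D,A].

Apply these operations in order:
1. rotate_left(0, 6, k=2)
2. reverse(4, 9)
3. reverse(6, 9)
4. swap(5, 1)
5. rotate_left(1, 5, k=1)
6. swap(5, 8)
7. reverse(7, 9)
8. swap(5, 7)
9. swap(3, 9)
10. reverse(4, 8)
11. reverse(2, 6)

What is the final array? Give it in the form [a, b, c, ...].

Answer: [6, 9, 3, 8, 0, 5, 1, 4, 2, 7]

Derivation:
After 1 (rotate_left(0, 6, k=2)): [6, 2, 9, 1, 3, 5, 8, 4, 0, 7]
After 2 (reverse(4, 9)): [6, 2, 9, 1, 7, 0, 4, 8, 5, 3]
After 3 (reverse(6, 9)): [6, 2, 9, 1, 7, 0, 3, 5, 8, 4]
After 4 (swap(5, 1)): [6, 0, 9, 1, 7, 2, 3, 5, 8, 4]
After 5 (rotate_left(1, 5, k=1)): [6, 9, 1, 7, 2, 0, 3, 5, 8, 4]
After 6 (swap(5, 8)): [6, 9, 1, 7, 2, 8, 3, 5, 0, 4]
After 7 (reverse(7, 9)): [6, 9, 1, 7, 2, 8, 3, 4, 0, 5]
After 8 (swap(5, 7)): [6, 9, 1, 7, 2, 4, 3, 8, 0, 5]
After 9 (swap(3, 9)): [6, 9, 1, 5, 2, 4, 3, 8, 0, 7]
After 10 (reverse(4, 8)): [6, 9, 1, 5, 0, 8, 3, 4, 2, 7]
After 11 (reverse(2, 6)): [6, 9, 3, 8, 0, 5, 1, 4, 2, 7]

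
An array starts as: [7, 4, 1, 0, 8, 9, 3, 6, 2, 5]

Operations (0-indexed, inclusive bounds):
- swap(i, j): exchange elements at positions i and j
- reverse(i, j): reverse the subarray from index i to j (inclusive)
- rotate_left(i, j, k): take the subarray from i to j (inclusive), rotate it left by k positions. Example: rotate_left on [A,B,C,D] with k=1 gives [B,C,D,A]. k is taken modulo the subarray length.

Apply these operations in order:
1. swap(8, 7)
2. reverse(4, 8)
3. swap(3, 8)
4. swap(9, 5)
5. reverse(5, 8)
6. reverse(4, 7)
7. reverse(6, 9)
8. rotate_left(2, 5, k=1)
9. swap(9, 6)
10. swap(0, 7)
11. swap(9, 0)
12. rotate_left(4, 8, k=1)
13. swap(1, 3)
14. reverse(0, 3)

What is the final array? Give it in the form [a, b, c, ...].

Answer: [4, 8, 3, 2, 1, 0, 7, 6, 9, 5]

Derivation:
After 1 (swap(8, 7)): [7, 4, 1, 0, 8, 9, 3, 2, 6, 5]
After 2 (reverse(4, 8)): [7, 4, 1, 0, 6, 2, 3, 9, 8, 5]
After 3 (swap(3, 8)): [7, 4, 1, 8, 6, 2, 3, 9, 0, 5]
After 4 (swap(9, 5)): [7, 4, 1, 8, 6, 5, 3, 9, 0, 2]
After 5 (reverse(5, 8)): [7, 4, 1, 8, 6, 0, 9, 3, 5, 2]
After 6 (reverse(4, 7)): [7, 4, 1, 8, 3, 9, 0, 6, 5, 2]
After 7 (reverse(6, 9)): [7, 4, 1, 8, 3, 9, 2, 5, 6, 0]
After 8 (rotate_left(2, 5, k=1)): [7, 4, 8, 3, 9, 1, 2, 5, 6, 0]
After 9 (swap(9, 6)): [7, 4, 8, 3, 9, 1, 0, 5, 6, 2]
After 10 (swap(0, 7)): [5, 4, 8, 3, 9, 1, 0, 7, 6, 2]
After 11 (swap(9, 0)): [2, 4, 8, 3, 9, 1, 0, 7, 6, 5]
After 12 (rotate_left(4, 8, k=1)): [2, 4, 8, 3, 1, 0, 7, 6, 9, 5]
After 13 (swap(1, 3)): [2, 3, 8, 4, 1, 0, 7, 6, 9, 5]
After 14 (reverse(0, 3)): [4, 8, 3, 2, 1, 0, 7, 6, 9, 5]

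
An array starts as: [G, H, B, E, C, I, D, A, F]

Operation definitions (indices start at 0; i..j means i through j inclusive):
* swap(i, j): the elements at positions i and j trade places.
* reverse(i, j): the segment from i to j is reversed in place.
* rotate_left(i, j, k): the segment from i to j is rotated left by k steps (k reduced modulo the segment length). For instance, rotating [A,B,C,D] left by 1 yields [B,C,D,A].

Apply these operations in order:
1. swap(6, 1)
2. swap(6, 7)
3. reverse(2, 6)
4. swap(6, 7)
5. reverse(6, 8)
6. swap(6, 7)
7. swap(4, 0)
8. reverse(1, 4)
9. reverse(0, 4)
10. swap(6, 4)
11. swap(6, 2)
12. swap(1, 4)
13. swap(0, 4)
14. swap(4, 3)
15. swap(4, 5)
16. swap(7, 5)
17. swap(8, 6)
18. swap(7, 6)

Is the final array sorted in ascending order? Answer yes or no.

Answer: yes

Derivation:
After 1 (swap(6, 1)): [G, D, B, E, C, I, H, A, F]
After 2 (swap(6, 7)): [G, D, B, E, C, I, A, H, F]
After 3 (reverse(2, 6)): [G, D, A, I, C, E, B, H, F]
After 4 (swap(6, 7)): [G, D, A, I, C, E, H, B, F]
After 5 (reverse(6, 8)): [G, D, A, I, C, E, F, B, H]
After 6 (swap(6, 7)): [G, D, A, I, C, E, B, F, H]
After 7 (swap(4, 0)): [C, D, A, I, G, E, B, F, H]
After 8 (reverse(1, 4)): [C, G, I, A, D, E, B, F, H]
After 9 (reverse(0, 4)): [D, A, I, G, C, E, B, F, H]
After 10 (swap(6, 4)): [D, A, I, G, B, E, C, F, H]
After 11 (swap(6, 2)): [D, A, C, G, B, E, I, F, H]
After 12 (swap(1, 4)): [D, B, C, G, A, E, I, F, H]
After 13 (swap(0, 4)): [A, B, C, G, D, E, I, F, H]
After 14 (swap(4, 3)): [A, B, C, D, G, E, I, F, H]
After 15 (swap(4, 5)): [A, B, C, D, E, G, I, F, H]
After 16 (swap(7, 5)): [A, B, C, D, E, F, I, G, H]
After 17 (swap(8, 6)): [A, B, C, D, E, F, H, G, I]
After 18 (swap(7, 6)): [A, B, C, D, E, F, G, H, I]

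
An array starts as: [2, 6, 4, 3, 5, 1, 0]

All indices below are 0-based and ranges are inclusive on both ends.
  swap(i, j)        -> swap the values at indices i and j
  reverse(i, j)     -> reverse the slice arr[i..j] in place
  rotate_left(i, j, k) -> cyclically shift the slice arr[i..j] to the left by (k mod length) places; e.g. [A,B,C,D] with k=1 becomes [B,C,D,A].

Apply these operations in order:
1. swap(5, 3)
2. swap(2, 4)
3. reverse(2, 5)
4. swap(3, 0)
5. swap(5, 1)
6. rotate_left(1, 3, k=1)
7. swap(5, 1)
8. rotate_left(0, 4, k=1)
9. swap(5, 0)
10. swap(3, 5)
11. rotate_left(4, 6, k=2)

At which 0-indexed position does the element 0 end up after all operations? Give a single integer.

Answer: 4

Derivation:
After 1 (swap(5, 3)): [2, 6, 4, 1, 5, 3, 0]
After 2 (swap(2, 4)): [2, 6, 5, 1, 4, 3, 0]
After 3 (reverse(2, 5)): [2, 6, 3, 4, 1, 5, 0]
After 4 (swap(3, 0)): [4, 6, 3, 2, 1, 5, 0]
After 5 (swap(5, 1)): [4, 5, 3, 2, 1, 6, 0]
After 6 (rotate_left(1, 3, k=1)): [4, 3, 2, 5, 1, 6, 0]
After 7 (swap(5, 1)): [4, 6, 2, 5, 1, 3, 0]
After 8 (rotate_left(0, 4, k=1)): [6, 2, 5, 1, 4, 3, 0]
After 9 (swap(5, 0)): [3, 2, 5, 1, 4, 6, 0]
After 10 (swap(3, 5)): [3, 2, 5, 6, 4, 1, 0]
After 11 (rotate_left(4, 6, k=2)): [3, 2, 5, 6, 0, 4, 1]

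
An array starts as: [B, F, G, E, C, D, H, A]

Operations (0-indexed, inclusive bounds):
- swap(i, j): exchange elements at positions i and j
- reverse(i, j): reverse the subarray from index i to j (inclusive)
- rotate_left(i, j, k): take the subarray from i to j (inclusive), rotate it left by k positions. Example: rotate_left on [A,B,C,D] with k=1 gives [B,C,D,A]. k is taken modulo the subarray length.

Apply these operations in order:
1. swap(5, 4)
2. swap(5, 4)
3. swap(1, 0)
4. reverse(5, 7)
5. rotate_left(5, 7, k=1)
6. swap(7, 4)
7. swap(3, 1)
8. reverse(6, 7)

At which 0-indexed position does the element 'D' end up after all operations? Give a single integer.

Answer: 7

Derivation:
After 1 (swap(5, 4)): [B, F, G, E, D, C, H, A]
After 2 (swap(5, 4)): [B, F, G, E, C, D, H, A]
After 3 (swap(1, 0)): [F, B, G, E, C, D, H, A]
After 4 (reverse(5, 7)): [F, B, G, E, C, A, H, D]
After 5 (rotate_left(5, 7, k=1)): [F, B, G, E, C, H, D, A]
After 6 (swap(7, 4)): [F, B, G, E, A, H, D, C]
After 7 (swap(3, 1)): [F, E, G, B, A, H, D, C]
After 8 (reverse(6, 7)): [F, E, G, B, A, H, C, D]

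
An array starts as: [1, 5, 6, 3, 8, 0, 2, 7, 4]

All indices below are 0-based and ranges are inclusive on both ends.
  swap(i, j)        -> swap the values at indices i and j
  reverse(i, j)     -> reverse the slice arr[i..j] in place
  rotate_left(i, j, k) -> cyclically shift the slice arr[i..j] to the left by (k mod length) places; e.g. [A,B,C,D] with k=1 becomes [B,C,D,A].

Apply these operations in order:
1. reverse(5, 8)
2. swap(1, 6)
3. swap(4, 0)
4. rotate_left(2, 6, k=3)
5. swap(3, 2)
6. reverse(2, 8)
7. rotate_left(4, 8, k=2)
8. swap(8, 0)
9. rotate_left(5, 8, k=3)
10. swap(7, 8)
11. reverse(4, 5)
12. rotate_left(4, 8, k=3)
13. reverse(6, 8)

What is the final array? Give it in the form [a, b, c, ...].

Answer: [3, 7, 0, 2, 1, 5, 4, 6, 8]

Derivation:
After 1 (reverse(5, 8)): [1, 5, 6, 3, 8, 4, 7, 2, 0]
After 2 (swap(1, 6)): [1, 7, 6, 3, 8, 4, 5, 2, 0]
After 3 (swap(4, 0)): [8, 7, 6, 3, 1, 4, 5, 2, 0]
After 4 (rotate_left(2, 6, k=3)): [8, 7, 4, 5, 6, 3, 1, 2, 0]
After 5 (swap(3, 2)): [8, 7, 5, 4, 6, 3, 1, 2, 0]
After 6 (reverse(2, 8)): [8, 7, 0, 2, 1, 3, 6, 4, 5]
After 7 (rotate_left(4, 8, k=2)): [8, 7, 0, 2, 6, 4, 5, 1, 3]
After 8 (swap(8, 0)): [3, 7, 0, 2, 6, 4, 5, 1, 8]
After 9 (rotate_left(5, 8, k=3)): [3, 7, 0, 2, 6, 8, 4, 5, 1]
After 10 (swap(7, 8)): [3, 7, 0, 2, 6, 8, 4, 1, 5]
After 11 (reverse(4, 5)): [3, 7, 0, 2, 8, 6, 4, 1, 5]
After 12 (rotate_left(4, 8, k=3)): [3, 7, 0, 2, 1, 5, 8, 6, 4]
After 13 (reverse(6, 8)): [3, 7, 0, 2, 1, 5, 4, 6, 8]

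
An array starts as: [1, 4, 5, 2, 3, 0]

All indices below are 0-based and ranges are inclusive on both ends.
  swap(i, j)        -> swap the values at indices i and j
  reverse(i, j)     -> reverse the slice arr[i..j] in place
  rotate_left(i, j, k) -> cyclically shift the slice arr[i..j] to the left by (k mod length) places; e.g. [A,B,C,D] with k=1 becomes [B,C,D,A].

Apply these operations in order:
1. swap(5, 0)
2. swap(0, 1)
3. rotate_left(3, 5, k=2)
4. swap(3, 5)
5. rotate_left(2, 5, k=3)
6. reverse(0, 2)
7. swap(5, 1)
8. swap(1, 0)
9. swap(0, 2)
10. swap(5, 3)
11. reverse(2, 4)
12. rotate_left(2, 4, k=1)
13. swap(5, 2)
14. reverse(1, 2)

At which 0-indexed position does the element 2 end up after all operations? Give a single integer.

Answer: 3

Derivation:
After 1 (swap(5, 0)): [0, 4, 5, 2, 3, 1]
After 2 (swap(0, 1)): [4, 0, 5, 2, 3, 1]
After 3 (rotate_left(3, 5, k=2)): [4, 0, 5, 1, 2, 3]
After 4 (swap(3, 5)): [4, 0, 5, 3, 2, 1]
After 5 (rotate_left(2, 5, k=3)): [4, 0, 1, 5, 3, 2]
After 6 (reverse(0, 2)): [1, 0, 4, 5, 3, 2]
After 7 (swap(5, 1)): [1, 2, 4, 5, 3, 0]
After 8 (swap(1, 0)): [2, 1, 4, 5, 3, 0]
After 9 (swap(0, 2)): [4, 1, 2, 5, 3, 0]
After 10 (swap(5, 3)): [4, 1, 2, 0, 3, 5]
After 11 (reverse(2, 4)): [4, 1, 3, 0, 2, 5]
After 12 (rotate_left(2, 4, k=1)): [4, 1, 0, 2, 3, 5]
After 13 (swap(5, 2)): [4, 1, 5, 2, 3, 0]
After 14 (reverse(1, 2)): [4, 5, 1, 2, 3, 0]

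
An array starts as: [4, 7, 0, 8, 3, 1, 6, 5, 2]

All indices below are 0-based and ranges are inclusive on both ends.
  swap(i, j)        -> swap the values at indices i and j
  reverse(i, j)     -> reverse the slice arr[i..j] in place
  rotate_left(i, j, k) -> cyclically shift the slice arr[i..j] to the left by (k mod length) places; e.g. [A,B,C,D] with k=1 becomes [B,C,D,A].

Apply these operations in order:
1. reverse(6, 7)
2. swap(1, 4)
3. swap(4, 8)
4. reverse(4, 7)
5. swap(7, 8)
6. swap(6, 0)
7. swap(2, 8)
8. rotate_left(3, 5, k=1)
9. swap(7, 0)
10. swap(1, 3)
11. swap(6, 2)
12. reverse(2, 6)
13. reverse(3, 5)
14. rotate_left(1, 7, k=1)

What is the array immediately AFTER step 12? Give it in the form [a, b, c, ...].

After 1 (reverse(6, 7)): [4, 7, 0, 8, 3, 1, 5, 6, 2]
After 2 (swap(1, 4)): [4, 3, 0, 8, 7, 1, 5, 6, 2]
After 3 (swap(4, 8)): [4, 3, 0, 8, 2, 1, 5, 6, 7]
After 4 (reverse(4, 7)): [4, 3, 0, 8, 6, 5, 1, 2, 7]
After 5 (swap(7, 8)): [4, 3, 0, 8, 6, 5, 1, 7, 2]
After 6 (swap(6, 0)): [1, 3, 0, 8, 6, 5, 4, 7, 2]
After 7 (swap(2, 8)): [1, 3, 2, 8, 6, 5, 4, 7, 0]
After 8 (rotate_left(3, 5, k=1)): [1, 3, 2, 6, 5, 8, 4, 7, 0]
After 9 (swap(7, 0)): [7, 3, 2, 6, 5, 8, 4, 1, 0]
After 10 (swap(1, 3)): [7, 6, 2, 3, 5, 8, 4, 1, 0]
After 11 (swap(6, 2)): [7, 6, 4, 3, 5, 8, 2, 1, 0]
After 12 (reverse(2, 6)): [7, 6, 2, 8, 5, 3, 4, 1, 0]

Answer: [7, 6, 2, 8, 5, 3, 4, 1, 0]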